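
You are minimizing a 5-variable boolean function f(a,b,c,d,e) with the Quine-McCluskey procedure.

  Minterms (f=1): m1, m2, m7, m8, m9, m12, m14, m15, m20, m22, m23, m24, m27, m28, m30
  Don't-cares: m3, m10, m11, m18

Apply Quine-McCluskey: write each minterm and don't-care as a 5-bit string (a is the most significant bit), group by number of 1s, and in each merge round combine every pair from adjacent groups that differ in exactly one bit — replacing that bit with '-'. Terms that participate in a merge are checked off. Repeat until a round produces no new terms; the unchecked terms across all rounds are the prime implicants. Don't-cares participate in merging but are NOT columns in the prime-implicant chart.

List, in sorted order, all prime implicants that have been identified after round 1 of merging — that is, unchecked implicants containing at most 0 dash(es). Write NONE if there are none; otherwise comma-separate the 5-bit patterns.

NONE

[col 0] 00001*, 00010*, 00011*, 00111*, 01000*, 01001*, 01010*, 01011*, 01100*, 01110*, 01111*, 10010*, 10100*, 10110*, 10111*, 11000*, 11011*, 11100*, 11110*
[col 1] -0010, -0111, -1000*, -1011, -1100*, -1110*, 0-001*, 0-010*, 0-011*, 0-111*, 00-11*, 000-1*, 0001-*, 01-00*, 01-10*, 01-11*, 010-0*, 010-1*, 0100-*, 0101-*, 011-0*, 0111-*, 1-100*, 1-110*, 10-10, 101-0*, 1011-, 11-00*, 111-0*
[col 2] -1-00, -11-0, 0--11, 0-0-1, 0-01-, 01--0, 01-1-, 010--, 1-1-0
Prime implicants: -0010, -0111, -1-00, -1011, -11-0, 0--11, 0-0-1, 0-01-, 01--0, 01-1-, 010--, 1-1-0, 10-10, 1011-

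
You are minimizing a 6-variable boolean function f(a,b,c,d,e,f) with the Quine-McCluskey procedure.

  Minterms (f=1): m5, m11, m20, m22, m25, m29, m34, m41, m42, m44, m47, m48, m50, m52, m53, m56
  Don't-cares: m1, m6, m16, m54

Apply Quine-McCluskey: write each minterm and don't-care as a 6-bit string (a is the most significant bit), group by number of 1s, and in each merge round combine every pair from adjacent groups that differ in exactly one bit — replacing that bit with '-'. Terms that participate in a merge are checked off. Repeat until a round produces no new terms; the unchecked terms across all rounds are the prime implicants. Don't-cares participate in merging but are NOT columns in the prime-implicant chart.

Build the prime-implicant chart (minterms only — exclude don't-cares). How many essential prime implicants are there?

9

size-2^0 implicants → 000001(✓)  000101(✓)  000110(✓)  001011  010000(✓)  010100(✓)  010110(✓)  011001(✓)  011101(✓)  100010(✓)  101001  101010(✓)  101100  101111  110000(✓)  110010(✓)  110100(✓)  110101(✓)  110110(✓)  111000(✓)
size-2^1 implicants → -10000(✓)  -10100(✓)  -10110(✓)  0-0110  000-01  010-00(✓)  0101-0(✓)  011-01  1-0010  10-010  11-000  110-00(✓)  110-10(✓)  1100-0(✓)  1101-0(✓)  11010-
size-2^2 implicants → -10-00  -101-0  110--0
Unchecked terms (primes): -10-00, -101-0, 0-0110, 000-01, 001011, 011-01, 1-0010, 10-010, 101001, 101100, 101111, 11-000, 110--0, 11010-
Minterm coverage:
  m5 ⊆ 000-01 [E]
  m11 ⊆ 001011 [E]
  m20 ⊆ -10-00,-101-0
  m22 ⊆ -101-0,0-0110
  m25 ⊆ 011-01 [E]
  m29 ⊆ 011-01 [E]
  m34 ⊆ 1-0010,10-010
  m41 ⊆ 101001 [E]
  m42 ⊆ 10-010 [E]
  m44 ⊆ 101100 [E]
  m47 ⊆ 101111 [E]
  m48 ⊆ -10-00,11-000,110--0
  m50 ⊆ 1-0010,110--0
  m52 ⊆ -10-00,-101-0,110--0,11010-
  m53 ⊆ 11010- [E]
  m56 ⊆ 11-000 [E]
E = {000-01, 001011, 011-01, 10-010, 101001, 101100, 101111, 11-000, 11010-}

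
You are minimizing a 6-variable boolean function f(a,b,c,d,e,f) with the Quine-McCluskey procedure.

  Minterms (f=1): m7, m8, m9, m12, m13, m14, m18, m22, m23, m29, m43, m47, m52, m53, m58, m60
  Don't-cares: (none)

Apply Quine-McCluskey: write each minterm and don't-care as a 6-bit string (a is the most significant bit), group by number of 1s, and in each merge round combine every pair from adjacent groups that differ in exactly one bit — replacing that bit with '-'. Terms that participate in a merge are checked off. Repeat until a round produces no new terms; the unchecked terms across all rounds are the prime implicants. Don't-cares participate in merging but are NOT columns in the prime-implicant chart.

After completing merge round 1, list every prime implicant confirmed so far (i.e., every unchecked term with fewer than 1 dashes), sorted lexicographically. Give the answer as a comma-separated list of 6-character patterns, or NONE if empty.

111010

[col 0] 000111*, 001000*, 001001*, 001100*, 001101*, 001110*, 010010*, 010110*, 010111*, 011101*, 101011*, 101111*, 110100*, 110101*, 111010, 111100*
[col 1] 0-0111, 0-1101, 001-00*, 001-01*, 00100-*, 0011-0, 00110-*, 010-10, 01011-, 101-11, 11-100, 11010-
[col 2] 001-0-
Prime implicants: 0-0111, 0-1101, 001-0-, 0011-0, 010-10, 01011-, 101-11, 11-100, 11010-, 111010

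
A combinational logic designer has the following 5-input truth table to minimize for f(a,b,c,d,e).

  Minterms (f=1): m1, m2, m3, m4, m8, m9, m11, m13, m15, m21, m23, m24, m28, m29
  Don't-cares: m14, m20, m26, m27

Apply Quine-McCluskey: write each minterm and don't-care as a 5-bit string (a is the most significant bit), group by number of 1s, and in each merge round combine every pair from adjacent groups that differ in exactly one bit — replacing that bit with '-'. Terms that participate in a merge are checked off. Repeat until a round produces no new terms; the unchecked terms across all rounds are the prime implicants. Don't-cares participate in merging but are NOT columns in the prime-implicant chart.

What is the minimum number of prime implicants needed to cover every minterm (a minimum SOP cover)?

[col 0] 00001*, 00010*, 00011*, 00100*, 01000*, 01001*, 01011*, 01101*, 01110*, 01111*, 10100*, 10101*, 10111*, 11000*, 11010*, 11011*, 11100*, 11101*
[col 1] -0100, -1000, -1011, -1101, 0-001*, 0-011*, 000-1*, 0001-, 01-01*, 01-11*, 010-1*, 0100-, 011-1*, 0111-, 1-100*, 1-101*, 101-1, 1010-*, 11-00, 110-0, 1101-, 1110-*
[col 2] 0-0-1, 01--1, 1-10-
Prime implicants: -0100, -1000, -1011, -1101, 0-0-1, 0001-, 01--1, 0100-, 0111-, 1-10-, 101-1, 11-00, 110-0, 1101-
PI chart (minterm → PIs covering it):
  1 | 0-0-1  (sole → essential)
  2 | 0001-  (sole → essential)
  3 | 0-0-1,0001-
  4 | -0100  (sole → essential)
  8 | -1000,0100-
  9 | 0-0-1,01--1,0100-
  11 | -1011,0-0-1,01--1
  13 | -1101,01--1
  15 | 01--1,0111-
  21 | 1-10-,101-1
  23 | 101-1  (sole → essential)
  24 | -1000,11-00,110-0
  28 | 1-10-,11-00
  29 | -1101,1-10-
Essential prime implicants: -0100, 0-0-1, 0001-, 101-1
Petrick residual → -1000, 01--1, 1-10-
Minimum SOP uses 7 PIs: b'cd'e' + bc'd'e' + a'c'e + a'b'c'd + a'be + acd' + ab'ce

7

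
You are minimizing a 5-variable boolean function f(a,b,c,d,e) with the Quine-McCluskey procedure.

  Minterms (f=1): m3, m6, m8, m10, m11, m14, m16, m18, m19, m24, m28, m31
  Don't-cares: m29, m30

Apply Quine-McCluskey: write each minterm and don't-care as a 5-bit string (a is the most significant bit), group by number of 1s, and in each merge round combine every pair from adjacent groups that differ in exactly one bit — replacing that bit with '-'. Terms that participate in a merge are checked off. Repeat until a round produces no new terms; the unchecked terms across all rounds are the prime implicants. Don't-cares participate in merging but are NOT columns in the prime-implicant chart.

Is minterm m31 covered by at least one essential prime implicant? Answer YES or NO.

size-2^0 implicants → 00011(✓)  00110(✓)  01000(✓)  01010(✓)  01011(✓)  01110(✓)  10000(✓)  10010(✓)  10011(✓)  11000(✓)  11100(✓)  11101(✓)  11110(✓)  11111(✓)
size-2^1 implicants → -0011  -1000  -1110  0-011  0-110  01-10  010-0  0101-  1-000  100-0  1001-  11-00  111-0(✓)  111-1(✓)  1110-(✓)  1111-(✓)
size-2^2 implicants → 111--
Unchecked terms (primes): -0011, -1000, -1110, 0-011, 0-110, 01-10, 010-0, 0101-, 1-000, 100-0, 1001-, 11-00, 111--
Minterm coverage:
  m3 ⊆ -0011,0-011
  m6 ⊆ 0-110 [E]
  m8 ⊆ -1000,010-0
  m10 ⊆ 01-10,010-0,0101-
  m11 ⊆ 0-011,0101-
  m14 ⊆ -1110,0-110,01-10
  m16 ⊆ 1-000,100-0
  m18 ⊆ 100-0,1001-
  m19 ⊆ -0011,1001-
  m24 ⊆ -1000,1-000,11-00
  m28 ⊆ 11-00,111--
  m31 ⊆ 111-- [E]
E = {0-110, 111--}

YES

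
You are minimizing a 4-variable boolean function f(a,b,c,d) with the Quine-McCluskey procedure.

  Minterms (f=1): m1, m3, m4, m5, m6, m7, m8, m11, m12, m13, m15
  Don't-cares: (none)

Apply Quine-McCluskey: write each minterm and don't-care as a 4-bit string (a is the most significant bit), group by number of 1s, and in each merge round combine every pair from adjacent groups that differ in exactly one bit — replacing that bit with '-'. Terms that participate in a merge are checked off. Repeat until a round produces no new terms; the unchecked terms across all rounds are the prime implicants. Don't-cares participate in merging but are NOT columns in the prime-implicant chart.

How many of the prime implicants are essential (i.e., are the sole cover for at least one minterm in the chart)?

4

[col 0] 0001*, 0011*, 0100*, 0101*, 0110*, 0111*, 1000*, 1011*, 1100*, 1101*, 1111*
[col 1] -011*, -100*, -101*, -111*, 0-01*, 0-11*, 00-1*, 01-0*, 01-1*, 010-*, 011-*, 1-00, 1-11*, 11-1*, 110-*
[col 2] --11, -1-1, -10-, 0--1, 01--
Prime implicants: --11, -1-1, -10-, 0--1, 01--, 1-00
PI chart (minterm → PIs covering it):
  1 | 0--1  (sole → essential)
  3 | --11,0--1
  4 | -10-,01--
  5 | -1-1,-10-,0--1,01--
  6 | 01--  (sole → essential)
  7 | --11,-1-1,0--1,01--
  8 | 1-00  (sole → essential)
  11 | --11  (sole → essential)
  12 | -10-,1-00
  13 | -1-1,-10-
  15 | --11,-1-1
Essential prime implicants: --11, 0--1, 01--, 1-00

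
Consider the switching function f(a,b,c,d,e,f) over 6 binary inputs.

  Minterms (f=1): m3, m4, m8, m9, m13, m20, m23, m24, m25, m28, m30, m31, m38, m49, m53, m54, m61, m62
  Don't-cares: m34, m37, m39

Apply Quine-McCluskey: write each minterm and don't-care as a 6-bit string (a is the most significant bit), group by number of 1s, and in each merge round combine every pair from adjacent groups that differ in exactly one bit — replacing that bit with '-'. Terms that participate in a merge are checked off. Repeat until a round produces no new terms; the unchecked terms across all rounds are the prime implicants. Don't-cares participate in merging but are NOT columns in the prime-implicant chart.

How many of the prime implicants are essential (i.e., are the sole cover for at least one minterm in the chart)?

7

Round 0: 000011 000100✓ 001000✓ 001001✓ 001101✓ 010100✓ 010111✓ 011000✓ 011001✓ 011100✓ 011110✓ 011111✓ 100010✓ 100101✓ 100110✓ 100111✓ 110001✓ 110101✓ 110110✓ 111101✓ 111110✓
Round 1: -11110 0-0100 0-1000✓ 0-1001✓ 001-01 00100-✓ 01-100 01-111 011-00 01100-✓ 0111-0 01111- 1-0101 1-0110 100-10 1001-1 10011- 11-101 11-110 110-01
Round 2: 0-100-
PIs = {-11110, 0-0100, 0-100-, 000011, 001-01, 01-100, 01-111, 011-00, 0111-0, 01111-, 1-0101, 1-0110, 100-10, 1001-1, 10011-, 11-101, 11-110, 110-01}
Coverage chart:
  m3: 000011 ←essential
  m4: 0-0100 ←essential
  m8: 0-100- ←essential
  m9: 0-100-,001-01
  m13: 001-01 ←essential
  m20: 0-0100,01-100
  m23: 01-111 ←essential
  m24: 0-100-,011-00
  m25: 0-100- ←essential
  m28: 01-100,011-00,0111-0
  m30: -11110,0111-0,01111-
  m31: 01-111,01111-
  m38: 1-0110,100-10,10011-
  m49: 110-01 ←essential
  m53: 1-0101,11-101,110-01
  m54: 1-0110,11-110
  m61: 11-101 ←essential
  m62: -11110,11-110
Essential: 0-0100, 0-100-, 000011, 001-01, 01-111, 11-101, 110-01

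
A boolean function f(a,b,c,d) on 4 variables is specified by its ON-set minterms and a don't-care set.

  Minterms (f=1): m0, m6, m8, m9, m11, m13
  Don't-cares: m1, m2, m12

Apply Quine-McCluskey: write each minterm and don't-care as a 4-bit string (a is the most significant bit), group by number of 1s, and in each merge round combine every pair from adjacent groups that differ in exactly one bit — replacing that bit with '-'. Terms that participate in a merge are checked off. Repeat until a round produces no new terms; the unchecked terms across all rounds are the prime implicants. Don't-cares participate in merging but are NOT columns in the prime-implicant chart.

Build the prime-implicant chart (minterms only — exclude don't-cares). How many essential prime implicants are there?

Round 0: 0000✓ 0001✓ 0010✓ 0110✓ 1000✓ 1001✓ 1011✓ 1100✓ 1101✓
Round 1: -000✓ -001✓ 0-10 00-0 000-✓ 1-00✓ 1-01✓ 10-1 100-✓ 110-✓
Round 2: -00- 1-0-
PIs = {-00-, 0-10, 00-0, 1-0-, 10-1}
Coverage chart:
  m0: -00-,00-0
  m6: 0-10 ←essential
  m8: -00-,1-0-
  m9: -00-,1-0-,10-1
  m11: 10-1 ←essential
  m13: 1-0- ←essential
Essential: 0-10, 1-0-, 10-1

3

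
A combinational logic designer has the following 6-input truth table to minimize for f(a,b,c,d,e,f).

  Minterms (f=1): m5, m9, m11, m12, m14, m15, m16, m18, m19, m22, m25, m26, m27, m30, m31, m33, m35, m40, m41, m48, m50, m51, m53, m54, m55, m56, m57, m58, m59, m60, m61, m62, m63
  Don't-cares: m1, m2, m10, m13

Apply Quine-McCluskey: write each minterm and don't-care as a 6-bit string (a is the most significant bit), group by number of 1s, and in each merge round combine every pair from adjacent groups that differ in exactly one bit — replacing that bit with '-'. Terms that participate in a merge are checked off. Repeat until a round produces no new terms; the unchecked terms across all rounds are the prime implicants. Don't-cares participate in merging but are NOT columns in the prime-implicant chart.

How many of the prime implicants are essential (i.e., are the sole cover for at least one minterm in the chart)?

8

size-2^0 implicants → 000001(✓)  000010(✓)  000101(✓)  001001(✓)  001010(✓)  001011(✓)  001100(✓)  001101(✓)  001110(✓)  001111(✓)  010000(✓)  010010(✓)  010011(✓)  010110(✓)  011001(✓)  011010(✓)  011011(✓)  011110(✓)  011111(✓)  100001(✓)  100011(✓)  101000(✓)  101001(✓)  110000(✓)  110010(✓)  110011(✓)  110101(✓)  110110(✓)  110111(✓)  111000(✓)  111001(✓)  111010(✓)  111011(✓)  111100(✓)  111101(✓)  111110(✓)  111111(✓)
size-2^1 implicants → -00001(✓)  -01001(✓)  -10000(✓)  -10010(✓)  -10011(✓)  -10110(✓)  -11001(✓)  -11010(✓)  -11011(✓)  -11110(✓)  -11111(✓)  0-0010(✓)  0-1001(✓)  0-1010(✓)  0-1011(✓)  0-1110(✓)  0-1111(✓)  00-001(✓)  00-010(✓)  00-101(✓)  000-01(✓)  001-01(✓)  001-10(✓)  001-11(✓)  0010-1(✓)  00101-(✓)  0011-0(✓)  0011-1(✓)  00110-(✓)  00111-(✓)  01-010(✓)  01-011(✓)  01-110(✓)  010-10(✓)  0100-0(✓)  01001-(✓)  011-10(✓)  011-11(✓)  0110-1(✓)  01101-(✓)  01111-(✓)  1-0011  1-1000(✓)  1-1001(✓)  10-001(✓)  1000-1  10100-(✓)  11-000(✓)  11-010(✓)  11-011(✓)  11-101(✓)  11-110(✓)  11-111(✓)  110-10(✓)  110-11(✓)  1100-0(✓)  11001-(✓)  1101-1(✓)  11011-(✓)  111-00(✓)  111-01(✓)  111-10(✓)  111-11(✓)  1110-0(✓)  1110-1(✓)  11100-(✓)  11101-(✓)  1111-0(✓)  1111-1(✓)  11110-(✓)  11111-(✓)
size-2^2 implicants → --1001  -0-001  -1-010(✓)  -1-011(✓)  -1-110(✓)  -10-10(✓)  -100-0  -1001-(✓)  -11-10(✓)  -11-11(✓)  -110-1  -1101-(✓)  -1111-(✓)  0--010  0-1-10(✓)  0-1-11(✓)  0-10-1  0-101-(✓)  0-111-(✓)  00--01  001--1  001-1-(✓)  0011--  01--10(✓)  01-01-(✓)  011-1-(✓)  1-100-  11--10(✓)  11--11(✓)  11-0-0  11-01-(✓)  11-1-1  11-11-(✓)  110-1-(✓)  111--0(✓)  111--1(✓)  111-0-(✓)  111-1-(✓)  1110--(✓)  1111--(✓)
size-2^3 implicants → -1--10  -1-01-  -11-1-  0-1-1-  11--1-  111---
Unchecked terms (primes): --1001, -0-001, -1--10, -1-01-, -100-0, -11-1-, -110-1, 0--010, 0-1-1-, 0-10-1, 00--01, 001--1, 0011--, 1-0011, 1-100-, 1000-1, 11--1-, 11-0-0, 11-1-1, 111---
Minterm coverage:
  m5 ⊆ 00--01 [E]
  m9 ⊆ --1001,-0-001,0-10-1,00--01,001--1
  m11 ⊆ 0-1-1-,0-10-1,001--1
  m12 ⊆ 0011-- [E]
  m14 ⊆ 0-1-1-,0011--
  m15 ⊆ 0-1-1-,001--1,0011--
  m16 ⊆ -100-0 [E]
  m18 ⊆ -1--10,-1-01-,-100-0,0--010
  m19 ⊆ -1-01- [E]
  m22 ⊆ -1--10 [E]
  m25 ⊆ --1001,-110-1,0-10-1
  m26 ⊆ -1--10,-1-01-,-11-1-,0--010,0-1-1-
  m27 ⊆ -1-01-,-11-1-,-110-1,0-1-1-,0-10-1
  m30 ⊆ -1--10,-11-1-,0-1-1-
  m31 ⊆ -11-1-,0-1-1-
  m33 ⊆ -0-001,1000-1
  m35 ⊆ 1-0011,1000-1
  m40 ⊆ 1-100- [E]
  m41 ⊆ --1001,-0-001,1-100-
  m48 ⊆ -100-0,11-0-0
  m50 ⊆ -1--10,-1-01-,-100-0,11--1-,11-0-0
  m51 ⊆ -1-01-,1-0011,11--1-
  m53 ⊆ 11-1-1 [E]
  m54 ⊆ -1--10,11--1-
  m55 ⊆ 11--1-,11-1-1
  m56 ⊆ 1-100-,11-0-0,111---
  m57 ⊆ --1001,-110-1,1-100-,111---
  m58 ⊆ -1--10,-1-01-,-11-1-,11--1-,11-0-0,111---
  m59 ⊆ -1-01-,-11-1-,-110-1,11--1-,111---
  m60 ⊆ 111--- [E]
  m61 ⊆ 11-1-1,111---
  m62 ⊆ -1--10,-11-1-,11--1-,111---
  m63 ⊆ -11-1-,11--1-,11-1-1,111---
E = {-1--10, -1-01-, -100-0, 00--01, 0011--, 1-100-, 11-1-1, 111---}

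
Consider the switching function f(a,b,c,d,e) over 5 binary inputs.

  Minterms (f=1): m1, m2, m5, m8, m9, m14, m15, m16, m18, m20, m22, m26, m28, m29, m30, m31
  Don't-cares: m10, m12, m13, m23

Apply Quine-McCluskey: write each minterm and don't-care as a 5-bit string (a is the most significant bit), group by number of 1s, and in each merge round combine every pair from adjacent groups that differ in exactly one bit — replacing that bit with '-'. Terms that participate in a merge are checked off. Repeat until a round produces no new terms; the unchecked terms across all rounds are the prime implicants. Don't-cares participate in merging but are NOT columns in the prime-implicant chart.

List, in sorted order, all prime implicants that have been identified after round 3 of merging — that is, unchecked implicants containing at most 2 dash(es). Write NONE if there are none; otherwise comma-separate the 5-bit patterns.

--010, -1-10, 0--01, 01--0, 01-0-, 1--10, 1-1-0, 1-11-, 10--0

size-2^0 implicants → 00001(✓)  00010(✓)  00101(✓)  01000(✓)  01001(✓)  01010(✓)  01100(✓)  01101(✓)  01110(✓)  01111(✓)  10000(✓)  10010(✓)  10100(✓)  10110(✓)  10111(✓)  11010(✓)  11100(✓)  11101(✓)  11110(✓)  11111(✓)
size-2^1 implicants → -0010(✓)  -1010(✓)  -1100(✓)  -1101(✓)  -1110(✓)  -1111(✓)  0-001(✓)  0-010(✓)  0-101(✓)  00-01(✓)  01-00(✓)  01-01(✓)  01-10(✓)  010-0(✓)  0100-(✓)  011-0(✓)  011-1(✓)  0110-(✓)  0111-(✓)  1-010(✓)  1-100(✓)  1-110(✓)  1-111(✓)  10-00(✓)  10-10(✓)  100-0(✓)  101-0(✓)  1011-(✓)  11-10(✓)  111-0(✓)  111-1(✓)  1110-(✓)  1111-(✓)
size-2^2 implicants → --010  -1-10  -11-0(✓)  -11-1(✓)  -110-(✓)  -111-(✓)  0--01  01--0  01-0-  011--(✓)  1--10  1-1-0  1-11-  10--0  111--(✓)
size-2^3 implicants → -11--
Unchecked terms (primes): --010, -1-10, -11--, 0--01, 01--0, 01-0-, 1--10, 1-1-0, 1-11-, 10--0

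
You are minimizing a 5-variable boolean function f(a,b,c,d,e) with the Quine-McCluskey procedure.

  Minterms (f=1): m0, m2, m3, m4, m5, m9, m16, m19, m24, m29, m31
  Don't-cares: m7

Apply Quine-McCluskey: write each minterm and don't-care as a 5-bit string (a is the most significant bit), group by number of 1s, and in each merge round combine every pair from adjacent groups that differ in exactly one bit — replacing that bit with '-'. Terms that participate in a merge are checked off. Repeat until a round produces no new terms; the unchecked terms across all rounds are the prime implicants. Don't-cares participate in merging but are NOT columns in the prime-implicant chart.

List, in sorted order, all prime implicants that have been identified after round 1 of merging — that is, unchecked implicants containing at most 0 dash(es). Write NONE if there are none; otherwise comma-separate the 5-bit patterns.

01001

[col 0] 00000*, 00010*, 00011*, 00100*, 00101*, 00111*, 01001, 10000*, 10011*, 11000*, 11101*, 11111*
[col 1] -0000, -0011, 00-00, 00-11, 000-0, 0001-, 001-1, 0010-, 1-000, 111-1
Prime implicants: -0000, -0011, 00-00, 00-11, 000-0, 0001-, 001-1, 0010-, 01001, 1-000, 111-1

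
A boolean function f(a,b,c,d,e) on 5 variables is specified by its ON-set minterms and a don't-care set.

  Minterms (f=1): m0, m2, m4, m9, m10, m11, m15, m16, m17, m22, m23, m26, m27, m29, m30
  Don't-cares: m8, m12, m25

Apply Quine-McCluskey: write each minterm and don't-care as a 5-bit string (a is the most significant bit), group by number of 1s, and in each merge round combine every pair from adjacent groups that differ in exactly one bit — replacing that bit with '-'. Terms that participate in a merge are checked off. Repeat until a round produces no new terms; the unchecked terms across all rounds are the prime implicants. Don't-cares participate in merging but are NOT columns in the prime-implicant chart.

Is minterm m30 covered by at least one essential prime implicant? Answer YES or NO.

size-2^0 implicants → 00000(✓)  00010(✓)  00100(✓)  01000(✓)  01001(✓)  01010(✓)  01011(✓)  01100(✓)  01111(✓)  10000(✓)  10001(✓)  10110(✓)  10111(✓)  11001(✓)  11010(✓)  11011(✓)  11101(✓)  11110(✓)
size-2^1 implicants → -0000  -1001(✓)  -1010(✓)  -1011(✓)  0-000(✓)  0-010(✓)  0-100(✓)  00-00(✓)  000-0(✓)  01-00(✓)  01-11  010-0(✓)  010-1(✓)  0100-(✓)  0101-(✓)  1-001  1-110  1000-  1011-  11-01  11-10  110-1(✓)  1101-(✓)
size-2^2 implicants → -10-1  -101-  0--00  0-0-0  010--
Unchecked terms (primes): -0000, -10-1, -101-, 0--00, 0-0-0, 01-11, 010--, 1-001, 1-110, 1000-, 1011-, 11-01, 11-10
Minterm coverage:
  m0 ⊆ -0000,0--00,0-0-0
  m2 ⊆ 0-0-0 [E]
  m4 ⊆ 0--00 [E]
  m9 ⊆ -10-1,010--
  m10 ⊆ -101-,0-0-0,010--
  m11 ⊆ -10-1,-101-,01-11,010--
  m15 ⊆ 01-11 [E]
  m16 ⊆ -0000,1000-
  m17 ⊆ 1-001,1000-
  m22 ⊆ 1-110,1011-
  m23 ⊆ 1011- [E]
  m26 ⊆ -101-,11-10
  m27 ⊆ -10-1,-101-
  m29 ⊆ 11-01 [E]
  m30 ⊆ 1-110,11-10
E = {0--00, 0-0-0, 01-11, 1011-, 11-01}

NO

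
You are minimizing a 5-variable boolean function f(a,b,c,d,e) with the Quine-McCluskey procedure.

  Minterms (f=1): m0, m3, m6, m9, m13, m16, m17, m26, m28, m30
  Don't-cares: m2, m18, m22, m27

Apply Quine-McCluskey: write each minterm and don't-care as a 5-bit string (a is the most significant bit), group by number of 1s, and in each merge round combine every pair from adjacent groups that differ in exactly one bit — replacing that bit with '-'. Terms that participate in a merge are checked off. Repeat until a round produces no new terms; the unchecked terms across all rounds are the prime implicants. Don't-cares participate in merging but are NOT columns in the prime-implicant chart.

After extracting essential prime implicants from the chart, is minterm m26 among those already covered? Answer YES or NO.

NO

size-2^0 implicants → 00000(✓)  00010(✓)  00011(✓)  00110(✓)  01001(✓)  01101(✓)  10000(✓)  10001(✓)  10010(✓)  10110(✓)  11010(✓)  11011(✓)  11100(✓)  11110(✓)
size-2^1 implicants → -0000(✓)  -0010(✓)  -0110(✓)  00-10(✓)  000-0(✓)  0001-  01-01  1-010(✓)  1-110(✓)  10-10(✓)  100-0(✓)  1000-  11-10(✓)  1101-  111-0
size-2^2 implicants → -0-10  -00-0  1--10
Unchecked terms (primes): -0-10, -00-0, 0001-, 01-01, 1--10, 1000-, 1101-, 111-0
Minterm coverage:
  m0 ⊆ -00-0 [E]
  m3 ⊆ 0001- [E]
  m6 ⊆ -0-10 [E]
  m9 ⊆ 01-01 [E]
  m13 ⊆ 01-01 [E]
  m16 ⊆ -00-0,1000-
  m17 ⊆ 1000- [E]
  m26 ⊆ 1--10,1101-
  m28 ⊆ 111-0 [E]
  m30 ⊆ 1--10,111-0
E = {-0-10, -00-0, 0001-, 01-01, 1000-, 111-0}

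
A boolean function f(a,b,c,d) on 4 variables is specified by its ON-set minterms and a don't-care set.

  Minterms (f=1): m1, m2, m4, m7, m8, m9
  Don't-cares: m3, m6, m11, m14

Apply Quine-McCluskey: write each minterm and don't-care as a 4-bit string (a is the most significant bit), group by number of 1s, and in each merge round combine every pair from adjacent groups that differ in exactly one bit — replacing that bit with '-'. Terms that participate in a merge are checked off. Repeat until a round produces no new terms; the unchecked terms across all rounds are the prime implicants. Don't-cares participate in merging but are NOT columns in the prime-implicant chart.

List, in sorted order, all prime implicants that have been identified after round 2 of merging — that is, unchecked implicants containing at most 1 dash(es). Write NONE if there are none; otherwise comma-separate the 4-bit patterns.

-110, 01-0, 100-

Round 0: 0001✓ 0010✓ 0011✓ 0100✓ 0110✓ 0111✓ 1000✓ 1001✓ 1011✓ 1110✓
Round 1: -001✓ -011✓ -110 0-10✓ 0-11✓ 00-1✓ 001-✓ 01-0 011-✓ 10-1✓ 100-
Round 2: -0-1 0-1-
PIs = {-0-1, -110, 0-1-, 01-0, 100-}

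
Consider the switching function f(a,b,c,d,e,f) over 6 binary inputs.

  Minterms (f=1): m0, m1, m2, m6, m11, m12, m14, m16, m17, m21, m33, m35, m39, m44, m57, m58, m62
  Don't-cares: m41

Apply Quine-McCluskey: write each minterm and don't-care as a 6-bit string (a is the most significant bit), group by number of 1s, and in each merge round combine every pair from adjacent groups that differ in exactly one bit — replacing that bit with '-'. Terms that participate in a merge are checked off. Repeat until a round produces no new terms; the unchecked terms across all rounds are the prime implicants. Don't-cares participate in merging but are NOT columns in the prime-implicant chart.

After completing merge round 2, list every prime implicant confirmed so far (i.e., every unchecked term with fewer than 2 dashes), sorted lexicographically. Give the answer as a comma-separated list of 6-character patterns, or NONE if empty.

-00001, -01100, 00-110, 000-10, 0000-0, 001011, 0011-0, 010-01, 1-1001, 10-001, 100-11, 1000-1, 111-10

Round 0: 000000✓ 000001✓ 000010✓ 000110✓ 001011 001100✓ 001110✓ 010000✓ 010001✓ 010101✓ 100001✓ 100011✓ 100111✓ 101001✓ 101100✓ 111001✓ 111010✓ 111110✓
Round 1: -00001 -01100 0-0000✓ 0-0001✓ 00-110 000-10 0000-0 00000-✓ 0011-0 010-01 01000-✓ 1-1001 10-001 100-11 1000-1 111-10
Round 2: 0-000-
PIs = {-00001, -01100, 0-000-, 00-110, 000-10, 0000-0, 001011, 0011-0, 010-01, 1-1001, 10-001, 100-11, 1000-1, 111-10}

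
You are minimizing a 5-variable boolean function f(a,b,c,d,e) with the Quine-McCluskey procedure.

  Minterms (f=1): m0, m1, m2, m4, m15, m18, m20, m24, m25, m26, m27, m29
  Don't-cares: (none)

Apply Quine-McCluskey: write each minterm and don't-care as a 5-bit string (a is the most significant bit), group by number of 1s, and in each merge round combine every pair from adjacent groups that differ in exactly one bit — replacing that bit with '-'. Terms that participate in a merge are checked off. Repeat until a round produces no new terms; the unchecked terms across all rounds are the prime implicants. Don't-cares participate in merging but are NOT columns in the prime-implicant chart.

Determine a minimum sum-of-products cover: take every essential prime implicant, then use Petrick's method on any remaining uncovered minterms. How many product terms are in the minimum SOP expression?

6

size-2^0 implicants → 00000(✓)  00001(✓)  00010(✓)  00100(✓)  01111  10010(✓)  10100(✓)  11000(✓)  11001(✓)  11010(✓)  11011(✓)  11101(✓)
size-2^1 implicants → -0010  -0100  00-00  000-0  0000-  1-010  11-01  110-0(✓)  110-1(✓)  1100-(✓)  1101-(✓)
size-2^2 implicants → 110--
Unchecked terms (primes): -0010, -0100, 00-00, 000-0, 0000-, 01111, 1-010, 11-01, 110--
Minterm coverage:
  m0 ⊆ 00-00,000-0,0000-
  m1 ⊆ 0000- [E]
  m2 ⊆ -0010,000-0
  m4 ⊆ -0100,00-00
  m15 ⊆ 01111 [E]
  m18 ⊆ -0010,1-010
  m20 ⊆ -0100 [E]
  m24 ⊆ 110-- [E]
  m25 ⊆ 11-01,110--
  m26 ⊆ 1-010,110--
  m27 ⊆ 110-- [E]
  m29 ⊆ 11-01 [E]
E = {-0100, 0000-, 01111, 11-01, 110--}
Petrick residual → -0010
Cover = b'c'de' + b'cd'e' + a'b'c'd' + a'bcde + abd'e + abc'  |cover|=6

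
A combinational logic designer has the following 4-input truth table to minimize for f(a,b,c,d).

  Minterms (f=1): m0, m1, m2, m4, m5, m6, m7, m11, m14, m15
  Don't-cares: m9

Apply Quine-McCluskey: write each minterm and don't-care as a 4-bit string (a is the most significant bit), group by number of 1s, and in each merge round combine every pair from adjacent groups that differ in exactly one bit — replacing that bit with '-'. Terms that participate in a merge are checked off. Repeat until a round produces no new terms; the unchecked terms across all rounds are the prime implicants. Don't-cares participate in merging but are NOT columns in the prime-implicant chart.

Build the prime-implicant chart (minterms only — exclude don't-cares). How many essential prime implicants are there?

Round 0: 0000✓ 0001✓ 0010✓ 0100✓ 0101✓ 0110✓ 0111✓ 1001✓ 1011✓ 1110✓ 1111✓
Round 1: -001 -110✓ -111✓ 0-00✓ 0-01✓ 0-10✓ 00-0✓ 000-✓ 01-0✓ 01-1✓ 010-✓ 011-✓ 1-11 10-1 111-✓
Round 2: -11- 0--0 0-0- 01--
PIs = {-001, -11-, 0--0, 0-0-, 01--, 1-11, 10-1}
Coverage chart:
  m0: 0--0,0-0-
  m1: -001,0-0-
  m2: 0--0 ←essential
  m4: 0--0,0-0-,01--
  m5: 0-0-,01--
  m6: -11-,0--0,01--
  m7: -11-,01--
  m11: 1-11,10-1
  m14: -11- ←essential
  m15: -11-,1-11
Essential: -11-, 0--0

2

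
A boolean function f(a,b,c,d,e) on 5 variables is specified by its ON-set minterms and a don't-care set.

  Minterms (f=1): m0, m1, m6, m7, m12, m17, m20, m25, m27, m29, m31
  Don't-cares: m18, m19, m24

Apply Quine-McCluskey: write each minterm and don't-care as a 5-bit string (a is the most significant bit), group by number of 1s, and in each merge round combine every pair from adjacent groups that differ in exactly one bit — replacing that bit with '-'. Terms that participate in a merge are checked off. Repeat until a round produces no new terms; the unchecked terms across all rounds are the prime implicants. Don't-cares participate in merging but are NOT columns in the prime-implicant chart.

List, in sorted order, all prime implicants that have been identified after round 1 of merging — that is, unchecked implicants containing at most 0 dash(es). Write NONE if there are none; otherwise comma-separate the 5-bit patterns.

size-2^0 implicants → 00000(✓)  00001(✓)  00110(✓)  00111(✓)  01100  10001(✓)  10010(✓)  10011(✓)  10100  11000(✓)  11001(✓)  11011(✓)  11101(✓)  11111(✓)
size-2^1 implicants → -0001  0000-  0011-  1-001(✓)  1-011(✓)  100-1(✓)  1001-  11-01(✓)  11-11(✓)  110-1(✓)  1100-  111-1(✓)
size-2^2 implicants → 1-0-1  11--1
Unchecked terms (primes): -0001, 0000-, 0011-, 01100, 1-0-1, 1001-, 10100, 11--1, 1100-

01100, 10100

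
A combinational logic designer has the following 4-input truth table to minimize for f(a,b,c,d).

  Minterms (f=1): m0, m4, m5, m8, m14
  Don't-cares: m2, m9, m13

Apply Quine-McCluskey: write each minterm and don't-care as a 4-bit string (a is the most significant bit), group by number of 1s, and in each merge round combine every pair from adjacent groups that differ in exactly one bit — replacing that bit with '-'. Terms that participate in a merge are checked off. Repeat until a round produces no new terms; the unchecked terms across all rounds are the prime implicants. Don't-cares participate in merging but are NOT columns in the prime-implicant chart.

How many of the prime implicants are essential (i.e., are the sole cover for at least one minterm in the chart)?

size-2^0 implicants → 0000(✓)  0010(✓)  0100(✓)  0101(✓)  1000(✓)  1001(✓)  1101(✓)  1110
size-2^1 implicants → -000  -101  0-00  00-0  010-  1-01  100-
Unchecked terms (primes): -000, -101, 0-00, 00-0, 010-, 1-01, 100-, 1110
Minterm coverage:
  m0 ⊆ -000,0-00,00-0
  m4 ⊆ 0-00,010-
  m5 ⊆ -101,010-
  m8 ⊆ -000,100-
  m14 ⊆ 1110 [E]
E = {1110}

1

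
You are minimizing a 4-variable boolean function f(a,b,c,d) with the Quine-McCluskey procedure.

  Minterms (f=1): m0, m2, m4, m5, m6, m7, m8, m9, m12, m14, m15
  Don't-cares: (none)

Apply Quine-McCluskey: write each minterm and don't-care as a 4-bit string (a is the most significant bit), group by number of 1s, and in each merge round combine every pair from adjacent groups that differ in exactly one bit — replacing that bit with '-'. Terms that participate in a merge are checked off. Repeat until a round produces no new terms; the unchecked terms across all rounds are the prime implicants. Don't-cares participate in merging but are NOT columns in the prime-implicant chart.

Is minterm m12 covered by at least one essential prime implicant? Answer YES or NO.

size-2^0 implicants → 0000(✓)  0010(✓)  0100(✓)  0101(✓)  0110(✓)  0111(✓)  1000(✓)  1001(✓)  1100(✓)  1110(✓)  1111(✓)
size-2^1 implicants → -000(✓)  -100(✓)  -110(✓)  -111(✓)  0-00(✓)  0-10(✓)  00-0(✓)  01-0(✓)  01-1(✓)  010-(✓)  011-(✓)  1-00(✓)  100-  11-0(✓)  111-(✓)
size-2^2 implicants → --00  -1-0  -11-  0--0  01--
Unchecked terms (primes): --00, -1-0, -11-, 0--0, 01--, 100-
Minterm coverage:
  m0 ⊆ --00,0--0
  m2 ⊆ 0--0 [E]
  m4 ⊆ --00,-1-0,0--0,01--
  m5 ⊆ 01-- [E]
  m6 ⊆ -1-0,-11-,0--0,01--
  m7 ⊆ -11-,01--
  m8 ⊆ --00,100-
  m9 ⊆ 100- [E]
  m12 ⊆ --00,-1-0
  m14 ⊆ -1-0,-11-
  m15 ⊆ -11- [E]
E = {-11-, 0--0, 01--, 100-}

NO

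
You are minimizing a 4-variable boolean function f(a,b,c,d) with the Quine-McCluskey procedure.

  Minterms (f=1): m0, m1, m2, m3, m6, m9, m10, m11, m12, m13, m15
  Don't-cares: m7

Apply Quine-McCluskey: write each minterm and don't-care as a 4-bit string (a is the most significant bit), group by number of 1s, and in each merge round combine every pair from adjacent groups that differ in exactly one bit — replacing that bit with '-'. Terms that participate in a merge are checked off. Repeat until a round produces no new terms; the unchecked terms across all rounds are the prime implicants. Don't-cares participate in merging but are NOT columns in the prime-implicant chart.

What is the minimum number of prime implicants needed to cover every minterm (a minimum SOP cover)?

5

[col 0] 0000*, 0001*, 0010*, 0011*, 0110*, 0111*, 1001*, 1010*, 1011*, 1100*, 1101*, 1111*
[col 1] -001*, -010*, -011*, -111*, 0-10*, 0-11*, 00-0*, 00-1*, 000-*, 001-*, 011-*, 1-01*, 1-11*, 10-1*, 101-*, 11-1*, 110-
[col 2] --11, -0-1, -01-, 0-1-, 00--, 1--1
Prime implicants: --11, -0-1, -01-, 0-1-, 00--, 1--1, 110-
PI chart (minterm → PIs covering it):
  0 | 00--  (sole → essential)
  1 | -0-1,00--
  2 | -01-,0-1-,00--
  3 | --11,-0-1,-01-,0-1-,00--
  6 | 0-1-  (sole → essential)
  9 | -0-1,1--1
  10 | -01-  (sole → essential)
  11 | --11,-0-1,-01-,1--1
  12 | 110-  (sole → essential)
  13 | 1--1,110-
  15 | --11,1--1
Essential prime implicants: -01-, 0-1-, 00--, 110-
Petrick residual → 1--1
Minimum SOP uses 5 PIs: b'c + a'c + a'b' + ad + abc'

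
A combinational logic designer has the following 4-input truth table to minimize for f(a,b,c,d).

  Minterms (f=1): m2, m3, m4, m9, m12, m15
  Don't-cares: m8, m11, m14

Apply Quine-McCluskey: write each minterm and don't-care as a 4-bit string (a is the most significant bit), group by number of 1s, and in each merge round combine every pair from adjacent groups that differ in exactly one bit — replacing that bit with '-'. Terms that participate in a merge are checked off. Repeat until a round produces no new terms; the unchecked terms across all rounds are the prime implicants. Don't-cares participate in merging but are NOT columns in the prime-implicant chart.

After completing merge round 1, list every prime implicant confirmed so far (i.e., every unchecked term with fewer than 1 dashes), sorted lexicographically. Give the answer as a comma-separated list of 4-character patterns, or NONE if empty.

NONE

size-2^0 implicants → 0010(✓)  0011(✓)  0100(✓)  1000(✓)  1001(✓)  1011(✓)  1100(✓)  1110(✓)  1111(✓)
size-2^1 implicants → -011  -100  001-  1-00  1-11  10-1  100-  11-0  111-
Unchecked terms (primes): -011, -100, 001-, 1-00, 1-11, 10-1, 100-, 11-0, 111-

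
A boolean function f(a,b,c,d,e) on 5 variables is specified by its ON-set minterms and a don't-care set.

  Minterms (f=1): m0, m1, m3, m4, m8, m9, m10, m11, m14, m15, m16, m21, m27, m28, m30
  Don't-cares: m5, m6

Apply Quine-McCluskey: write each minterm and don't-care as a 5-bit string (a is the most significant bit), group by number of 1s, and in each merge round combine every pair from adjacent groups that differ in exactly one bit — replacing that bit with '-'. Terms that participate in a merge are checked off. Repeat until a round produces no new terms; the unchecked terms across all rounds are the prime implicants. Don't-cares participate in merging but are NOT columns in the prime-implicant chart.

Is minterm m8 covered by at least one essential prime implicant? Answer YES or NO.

NO

size-2^0 implicants → 00000(✓)  00001(✓)  00011(✓)  00100(✓)  00101(✓)  00110(✓)  01000(✓)  01001(✓)  01010(✓)  01011(✓)  01110(✓)  01111(✓)  10000(✓)  10101(✓)  11011(✓)  11100(✓)  11110(✓)
size-2^1 implicants → -0000  -0101  -1011  -1110  0-000(✓)  0-001(✓)  0-011(✓)  0-110  00-00(✓)  00-01(✓)  000-1(✓)  0000-(✓)  001-0  0010-(✓)  01-10(✓)  01-11(✓)  010-0(✓)  010-1(✓)  0100-(✓)  0101-(✓)  0111-(✓)  111-0
size-2^2 implicants → 0-0-1  0-00-  00-0-  01-1-  010--
Unchecked terms (primes): -0000, -0101, -1011, -1110, 0-0-1, 0-00-, 0-110, 00-0-, 001-0, 01-1-, 010--, 111-0
Minterm coverage:
  m0 ⊆ -0000,0-00-,00-0-
  m1 ⊆ 0-0-1,0-00-,00-0-
  m3 ⊆ 0-0-1 [E]
  m4 ⊆ 00-0-,001-0
  m8 ⊆ 0-00-,010--
  m9 ⊆ 0-0-1,0-00-,010--
  m10 ⊆ 01-1-,010--
  m11 ⊆ -1011,0-0-1,01-1-,010--
  m14 ⊆ -1110,0-110,01-1-
  m15 ⊆ 01-1- [E]
  m16 ⊆ -0000 [E]
  m21 ⊆ -0101 [E]
  m27 ⊆ -1011 [E]
  m28 ⊆ 111-0 [E]
  m30 ⊆ -1110,111-0
E = {-0000, -0101, -1011, 0-0-1, 01-1-, 111-0}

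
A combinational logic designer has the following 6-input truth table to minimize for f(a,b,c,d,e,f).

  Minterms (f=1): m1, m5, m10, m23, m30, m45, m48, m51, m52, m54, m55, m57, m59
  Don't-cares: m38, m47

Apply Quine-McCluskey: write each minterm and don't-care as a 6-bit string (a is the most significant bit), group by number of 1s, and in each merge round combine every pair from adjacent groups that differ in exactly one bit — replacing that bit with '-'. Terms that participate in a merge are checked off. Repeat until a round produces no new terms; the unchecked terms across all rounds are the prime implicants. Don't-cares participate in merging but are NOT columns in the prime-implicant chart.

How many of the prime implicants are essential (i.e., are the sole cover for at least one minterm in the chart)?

[col 0] 000001*, 000101*, 001010, 010111*, 011110, 100110*, 101101*, 101111*, 110000*, 110011*, 110100*, 110110*, 110111*, 111001*, 111011*
[col 1] -10111, 000-01, 1-0110, 1011-1, 11-011, 110-00, 110-11, 1101-0, 11011-, 1110-1
Prime implicants: -10111, 000-01, 001010, 011110, 1-0110, 1011-1, 11-011, 110-00, 110-11, 1101-0, 11011-, 1110-1
PI chart (minterm → PIs covering it):
  1 | 000-01  (sole → essential)
  5 | 000-01  (sole → essential)
  10 | 001010  (sole → essential)
  23 | -10111  (sole → essential)
  30 | 011110  (sole → essential)
  45 | 1011-1  (sole → essential)
  48 | 110-00  (sole → essential)
  51 | 11-011,110-11
  52 | 110-00,1101-0
  54 | 1-0110,1101-0,11011-
  55 | -10111,110-11,11011-
  57 | 1110-1  (sole → essential)
  59 | 11-011,1110-1
Essential prime implicants: -10111, 000-01, 001010, 011110, 1011-1, 110-00, 1110-1

7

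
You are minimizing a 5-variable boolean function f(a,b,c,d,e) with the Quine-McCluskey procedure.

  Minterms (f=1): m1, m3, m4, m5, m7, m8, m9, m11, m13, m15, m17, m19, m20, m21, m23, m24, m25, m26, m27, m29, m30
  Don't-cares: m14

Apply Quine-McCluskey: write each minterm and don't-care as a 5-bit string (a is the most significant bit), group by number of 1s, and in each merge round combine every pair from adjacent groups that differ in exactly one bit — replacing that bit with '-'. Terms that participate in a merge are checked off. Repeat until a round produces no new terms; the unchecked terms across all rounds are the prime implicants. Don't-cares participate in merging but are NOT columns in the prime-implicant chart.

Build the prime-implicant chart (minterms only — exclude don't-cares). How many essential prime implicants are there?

[col 0] 00001*, 00011*, 00100*, 00101*, 00111*, 01000*, 01001*, 01011*, 01101*, 01110*, 01111*, 10001*, 10011*, 10100*, 10101*, 10111*, 11000*, 11001*, 11010*, 11011*, 11101*, 11110*
[col 1] -0001*, -0011*, -0100*, -0101*, -0111*, -1000*, -1001*, -1011*, -1101*, -1110, 0-001*, 0-011*, 0-101*, 0-111*, 00-01*, 00-11*, 000-1*, 001-1*, 0010-*, 01-01*, 01-11*, 010-1*, 0100-*, 011-1*, 0111-, 1-001*, 1-011*, 1-101*, 10-01*, 10-11*, 100-1*, 101-1*, 1010-*, 11-01*, 11-10, 110-0*, 110-1*, 1100-*, 1101-*
[col 2] --001*, --011*, --101*, -0-01*, -0-11*, -00-1*, -01-1*, -010-, -1-01*, -10-1*, -100-, 0--01*, 0--11*, 0-0-1*, 0-1-1*, 00--1*, 01--1*, 1--01*, 1-0-1*, 10--1*, 110--
[col 3] ---01, --0-1, -0--1, 0---1
Prime implicants: ---01, --0-1, -0--1, -010-, -100-, -1110, 0---1, 0111-, 11-10, 110--
PI chart (minterm → PIs covering it):
  1 | ---01,--0-1,-0--1,0---1
  3 | --0-1,-0--1,0---1
  4 | -010-  (sole → essential)
  5 | ---01,-0--1,-010-,0---1
  7 | -0--1,0---1
  8 | -100-  (sole → essential)
  9 | ---01,--0-1,-100-,0---1
  11 | --0-1,0---1
  13 | ---01,0---1
  15 | 0---1,0111-
  17 | ---01,--0-1,-0--1
  19 | --0-1,-0--1
  20 | -010-  (sole → essential)
  21 | ---01,-0--1,-010-
  23 | -0--1  (sole → essential)
  24 | -100-,110--
  25 | ---01,--0-1,-100-,110--
  26 | 11-10,110--
  27 | --0-1,110--
  29 | ---01  (sole → essential)
  30 | -1110,11-10
Essential prime implicants: ---01, -0--1, -010-, -100-

4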